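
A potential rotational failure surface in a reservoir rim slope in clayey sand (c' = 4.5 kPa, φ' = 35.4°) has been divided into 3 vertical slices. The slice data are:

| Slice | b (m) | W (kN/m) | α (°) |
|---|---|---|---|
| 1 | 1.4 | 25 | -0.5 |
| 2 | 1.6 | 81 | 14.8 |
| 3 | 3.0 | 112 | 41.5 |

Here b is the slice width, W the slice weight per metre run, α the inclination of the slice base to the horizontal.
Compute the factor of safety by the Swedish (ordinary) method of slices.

Ordinary method of slices: FS = Σ[c'·Δl_i + (W_i cosα_i)·tanφ'] / Σ W_i sinα_i, with Δl_i = b_i / cosα_i.
Slice 1: Δl = 1.4/cos(-0.5°) = 1.400 m; N'_1 = 25·cos(-0.5°) = 25.0; c'Δl = 6.30; W sinα = -0.2
Slice 2: Δl = 1.6/cos14.8° = 1.655 m; N'_2 = 81·cos14.8° = 78.3; c'Δl = 7.45; W sinα = 20.7
Slice 3: Δl = 3.0/cos41.5° = 4.006 m; N'_3 = 112·cos41.5° = 83.9; c'Δl = 18.03; W sinα = 74.2
Σc'Δl = 31.8 kN/m; ΣN' = 187.2 kN/m; ΣW sinα = 94.7 kN/m
Resisting = 31.8 + 187.2·tan35.4° = 31.8 + 133.0 = 164.8 kN/m
FS = 164.8 / 94.7 = 1.741

FS = 1.74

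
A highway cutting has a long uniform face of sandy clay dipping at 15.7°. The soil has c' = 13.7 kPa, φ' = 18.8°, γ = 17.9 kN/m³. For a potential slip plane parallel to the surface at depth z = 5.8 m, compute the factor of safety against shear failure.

For an infinite slope with a slip plane parallel to the surface (no pore pressure): FS = [c' + γz cos²β tanφ'] / [γz sinβ cosβ].
γz = 17.9·5.8 = 103.82 kN/m²
Numerator = 13.7 + 103.82·cos²15.7°·tan18.8° = 13.7 + 103.82·0.9268·0.3404 = 46.455 kPa
Denominator = 103.82·sin15.7°·cos15.7° = 103.82·0.2706·0.9627 = 27.046 kPa
FS = 46.455 / 27.046 = 1.718

FS = 1.72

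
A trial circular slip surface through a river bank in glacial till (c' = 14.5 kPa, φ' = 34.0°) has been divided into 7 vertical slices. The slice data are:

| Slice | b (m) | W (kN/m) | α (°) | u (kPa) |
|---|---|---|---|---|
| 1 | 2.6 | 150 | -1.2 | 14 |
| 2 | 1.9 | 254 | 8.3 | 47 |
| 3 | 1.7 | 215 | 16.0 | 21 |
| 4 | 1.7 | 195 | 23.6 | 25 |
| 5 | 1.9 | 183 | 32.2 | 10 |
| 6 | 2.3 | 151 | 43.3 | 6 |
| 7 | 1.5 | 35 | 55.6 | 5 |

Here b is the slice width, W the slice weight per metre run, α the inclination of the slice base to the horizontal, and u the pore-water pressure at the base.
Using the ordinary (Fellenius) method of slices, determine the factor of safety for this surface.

FS = 1.94

Ordinary method of slices: FS = Σ[c'·Δl_i + (W_i cosα_i − u_i·Δl_i)·tanφ'] / Σ W_i sinα_i, with Δl_i = b_i / cosα_i.
Slice 1: Δl = 2.6/cos(-1.2°) = 2.601 m; N'_1 = 150·cos(-1.2°) − 14·2.601 = 113.6; c'Δl = 37.71; W sinα = -3.1
Slice 2: Δl = 1.9/cos8.3° = 1.920 m; N'_2 = 254·cos8.3° − 47·1.920 = 161.1; c'Δl = 27.84; W sinα = 36.7
Slice 3: Δl = 1.7/cos16.0° = 1.769 m; N'_3 = 215·cos16.0° − 21·1.769 = 169.5; c'Δl = 25.64; W sinα = 59.3
Slice 4: Δl = 1.7/cos23.6° = 1.855 m; N'_4 = 195·cos23.6° − 25·1.855 = 132.3; c'Δl = 26.90; W sinα = 78.1
Slice 5: Δl = 1.9/cos32.2° = 2.245 m; N'_5 = 183·cos32.2° − 10·2.245 = 132.4; c'Δl = 32.56; W sinα = 97.5
Slice 6: Δl = 2.3/cos43.3° = 3.160 m; N'_6 = 151·cos43.3° − 6·3.160 = 90.9; c'Δl = 45.82; W sinα = 103.6
Slice 7: Δl = 1.5/cos55.6° = 2.655 m; N'_7 = 35·cos55.6° − 5·2.655 = 6.5; c'Δl = 38.50; W sinα = 28.9
Σc'Δl = 235.0 kN/m; ΣN' = 806.3 kN/m; ΣW sinα = 400.8 kN/m
Resisting = 235.0 + 806.3·tan34.0° = 235.0 + 543.9 = 778.8 kN/m
FS = 778.8 / 400.8 = 1.943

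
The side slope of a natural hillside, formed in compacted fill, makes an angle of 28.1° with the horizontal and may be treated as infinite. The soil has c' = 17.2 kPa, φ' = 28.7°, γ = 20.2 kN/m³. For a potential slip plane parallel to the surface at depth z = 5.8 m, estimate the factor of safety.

FS = 1.38

For an infinite slope with a slip plane parallel to the surface (no pore pressure): FS = [c' + γz cos²β tanφ'] / [γz sinβ cosβ].
γz = 20.2·5.8 = 117.16 kN/m²
Numerator = 17.2 + 117.16·cos²28.1°·tan28.7° = 17.2 + 117.16·0.7781·0.5475 = 67.113 kPa
Denominator = 117.16·sin28.1°·cos28.1° = 117.16·0.4710·0.8821 = 48.679 kPa
FS = 67.113 / 48.679 = 1.379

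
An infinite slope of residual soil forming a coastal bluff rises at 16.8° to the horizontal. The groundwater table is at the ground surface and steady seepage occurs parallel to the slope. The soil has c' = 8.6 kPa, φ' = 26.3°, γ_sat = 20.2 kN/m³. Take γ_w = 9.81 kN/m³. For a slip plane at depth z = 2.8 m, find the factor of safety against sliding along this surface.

With seepage parallel to the slope and the water table at the surface, the effective normal stress on the slip plane uses the buoyant unit weight γ' = γ_sat − γ_w while the driving shear stress uses γ_sat:
FS = [c' + γ' z cos²β tanφ'] / [γ_sat z sinβ cosβ]
γ' = 20.2 − 9.81 = 10.39 kN/m³
Numerator = 8.6 + 10.39·2.8·cos²16.8°·tan26.3° = 8.6 + 10.39·2.8·0.9165·0.4942 = 21.777 kPa
Denominator = 20.2·2.8·sin16.8°·cos16.8° = 20.2·2.8·0.2890·0.9573 = 15.650 kPa
FS = 21.777 / 15.650 = 1.392

FS = 1.39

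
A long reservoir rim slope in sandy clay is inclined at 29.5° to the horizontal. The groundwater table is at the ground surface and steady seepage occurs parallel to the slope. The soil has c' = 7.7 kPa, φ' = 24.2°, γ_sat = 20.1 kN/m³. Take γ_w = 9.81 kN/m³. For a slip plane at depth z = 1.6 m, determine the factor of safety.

With seepage parallel to the slope and the water table at the surface, the effective normal stress on the slip plane uses the buoyant unit weight γ' = γ_sat − γ_w while the driving shear stress uses γ_sat:
FS = [c' + γ' z cos²β tanφ'] / [γ_sat z sinβ cosβ]
γ' = 20.1 − 9.81 = 10.29 kN/m³
Numerator = 7.7 + 10.29·1.6·cos²29.5°·tan24.2° = 7.7 + 10.29·1.6·0.7575·0.4494 = 13.305 kPa
Denominator = 20.1·1.6·sin29.5°·cos29.5° = 20.1·1.6·0.4924·0.8704 = 13.783 kPa
FS = 13.305 / 13.783 = 0.965

FS = 0.97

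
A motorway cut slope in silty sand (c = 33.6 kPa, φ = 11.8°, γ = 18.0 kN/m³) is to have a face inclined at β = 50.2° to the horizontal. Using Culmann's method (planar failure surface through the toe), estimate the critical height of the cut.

H_c = 25.96 m

Culmann's analysis gives the critical failure plane at α_cr = (β + φ)/2 = (50.2 + 11.8)/2 = 31.0°, and the critical height
H_c = (4c/γ) · sinβ cosφ / [1 − cos(β − φ)]
    = (4·33.6/18.0) · sin50.2°·cos11.8° / [1 − cos(38.4°)]
    = 7.467 · 0.7683·0.9789 / [1 − 0.7837]
    = 7.467 · 0.7520 / 0.2163
    = 25.96 m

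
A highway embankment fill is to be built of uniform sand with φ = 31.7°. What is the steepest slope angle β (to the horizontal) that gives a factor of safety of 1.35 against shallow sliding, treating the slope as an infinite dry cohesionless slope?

β = 24.6°

For an infinite dry cohesionless slope FS = tanφ/tanβ, so tanβ = tanφ / FS.
tanβ = tan31.7° / 1.35 = 0.6176 / 1.35 = 0.4575
β = arctan(0.4575) = 24.58°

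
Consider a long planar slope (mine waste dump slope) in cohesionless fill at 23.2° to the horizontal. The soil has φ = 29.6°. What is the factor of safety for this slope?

For a dry cohesionless infinite slope the factor of safety is FS = tanφ / tanβ.
FS = tan29.6° / tan23.2° = 0.5681 / 0.4286 = 1.325

FS = 1.33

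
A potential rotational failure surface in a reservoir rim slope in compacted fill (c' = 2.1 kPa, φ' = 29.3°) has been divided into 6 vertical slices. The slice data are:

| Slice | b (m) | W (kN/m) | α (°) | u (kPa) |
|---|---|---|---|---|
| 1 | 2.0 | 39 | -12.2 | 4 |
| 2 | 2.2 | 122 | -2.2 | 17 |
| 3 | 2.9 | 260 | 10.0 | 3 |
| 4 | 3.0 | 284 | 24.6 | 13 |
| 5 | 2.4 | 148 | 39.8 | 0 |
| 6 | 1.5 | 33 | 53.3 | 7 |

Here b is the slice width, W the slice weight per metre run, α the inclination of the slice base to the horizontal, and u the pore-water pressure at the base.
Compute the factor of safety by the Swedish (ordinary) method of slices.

Ordinary method of slices: FS = Σ[c'·Δl_i + (W_i cosα_i − u_i·Δl_i)·tanφ'] / Σ W_i sinα_i, with Δl_i = b_i / cosα_i.
Slice 1: Δl = 2.0/cos(-12.2°) = 2.046 m; N'_1 = 39·cos(-12.2°) − 4·2.046 = 29.9; c'Δl = 4.30; W sinα = -8.2
Slice 2: Δl = 2.2/cos(-2.2°) = 2.202 m; N'_2 = 122·cos(-2.2°) − 17·2.202 = 84.5; c'Δl = 4.62; W sinα = -4.7
Slice 3: Δl = 2.9/cos10.0° = 2.945 m; N'_3 = 260·cos10.0° − 3·2.945 = 247.2; c'Δl = 6.18; W sinα = 45.1
Slice 4: Δl = 3.0/cos24.6° = 3.299 m; N'_4 = 284·cos24.6° − 13·3.299 = 215.3; c'Δl = 6.93; W sinα = 118.2
Slice 5: Δl = 2.4/cos39.8° = 3.124 m; N'_5 = 148·cos39.8° − 0·3.124 = 113.7; c'Δl = 6.56; W sinα = 94.7
Slice 6: Δl = 1.5/cos53.3° = 2.510 m; N'_6 = 33·cos53.3° − 7·2.510 = 2.2; c'Δl = 5.27; W sinα = 26.5
Σc'Δl = 33.9 kN/m; ΣN' = 692.8 kN/m; ΣW sinα = 271.6 kN/m
Resisting = 33.9 + 692.8·tan29.3° = 33.9 + 388.8 = 422.7 kN/m
FS = 422.7 / 271.6 = 1.556

FS = 1.56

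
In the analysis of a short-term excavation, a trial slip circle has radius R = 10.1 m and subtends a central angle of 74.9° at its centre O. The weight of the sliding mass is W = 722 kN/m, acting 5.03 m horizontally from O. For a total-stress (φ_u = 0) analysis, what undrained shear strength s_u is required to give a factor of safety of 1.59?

s_u = 43.3 kPa

FS = s_u·L_a·R / (W·d), so s_u = FS·W·d / (L_a·R).
Arc length L_a = R·θ = 10.1·(74.9°·π/180) = 10.1·1.3073 = 13.20 m
s_u = 1.59·722·5.03 / (13.20·10.1) = 5774.3 / 133.35 = 43.30 kPa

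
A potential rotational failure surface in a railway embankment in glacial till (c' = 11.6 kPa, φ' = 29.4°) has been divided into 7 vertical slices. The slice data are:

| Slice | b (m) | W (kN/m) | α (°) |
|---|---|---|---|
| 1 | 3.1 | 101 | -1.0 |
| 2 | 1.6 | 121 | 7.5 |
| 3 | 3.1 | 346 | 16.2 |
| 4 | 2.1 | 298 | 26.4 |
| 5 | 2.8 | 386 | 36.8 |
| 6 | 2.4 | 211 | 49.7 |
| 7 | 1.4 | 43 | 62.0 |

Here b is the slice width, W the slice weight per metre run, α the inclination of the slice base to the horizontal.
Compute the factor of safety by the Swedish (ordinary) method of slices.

FS = 1.43

Ordinary method of slices: FS = Σ[c'·Δl_i + (W_i cosα_i)·tanφ'] / Σ W_i sinα_i, with Δl_i = b_i / cosα_i.
Slice 1: Δl = 3.1/cos(-1.0°) = 3.100 m; N'_1 = 101·cos(-1.0°) = 101.0; c'Δl = 35.97; W sinα = -1.8
Slice 2: Δl = 1.6/cos7.5° = 1.614 m; N'_2 = 121·cos7.5° = 120.0; c'Δl = 18.72; W sinα = 15.8
Slice 3: Δl = 3.1/cos16.2° = 3.228 m; N'_3 = 346·cos16.2° = 332.3; c'Δl = 37.45; W sinα = 96.5
Slice 4: Δl = 2.1/cos26.4° = 2.345 m; N'_4 = 298·cos26.4° = 266.9; c'Δl = 27.20; W sinα = 132.5
Slice 5: Δl = 2.8/cos36.8° = 3.497 m; N'_5 = 386·cos36.8° = 309.1; c'Δl = 40.56; W sinα = 231.2
Slice 6: Δl = 2.4/cos49.7° = 3.711 m; N'_6 = 211·cos49.7° = 136.5; c'Δl = 43.04; W sinα = 160.9
Slice 7: Δl = 1.4/cos62.0° = 2.982 m; N'_7 = 43·cos62.0° = 20.2; c'Δl = 34.59; W sinα = 38.0
Σc'Δl = 237.5 kN/m; ΣN' = 1285.9 kN/m; ΣW sinα = 673.2 kN/m
Resisting = 237.5 + 1285.9·tan29.4° = 237.5 + 724.6 = 962.1 kN/m
FS = 962.1 / 673.2 = 1.429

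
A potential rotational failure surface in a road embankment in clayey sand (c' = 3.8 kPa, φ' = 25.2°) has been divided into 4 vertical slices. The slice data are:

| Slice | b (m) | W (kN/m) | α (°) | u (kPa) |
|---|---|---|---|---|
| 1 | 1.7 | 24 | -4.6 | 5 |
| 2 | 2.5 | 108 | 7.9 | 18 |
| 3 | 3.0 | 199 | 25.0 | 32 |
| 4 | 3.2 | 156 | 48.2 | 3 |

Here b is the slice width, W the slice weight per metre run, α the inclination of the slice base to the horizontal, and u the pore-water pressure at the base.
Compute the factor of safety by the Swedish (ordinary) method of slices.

Ordinary method of slices: FS = Σ[c'·Δl_i + (W_i cosα_i − u_i·Δl_i)·tanφ'] / Σ W_i sinα_i, with Δl_i = b_i / cosα_i.
Slice 1: Δl = 1.7/cos(-4.6°) = 1.705 m; N'_1 = 24·cos(-4.6°) − 5·1.705 = 15.4; c'Δl = 6.48; W sinα = -1.9
Slice 2: Δl = 2.5/cos7.9° = 2.524 m; N'_2 = 108·cos7.9° − 18·2.524 = 61.5; c'Δl = 9.59; W sinα = 14.8
Slice 3: Δl = 3.0/cos25.0° = 3.310 m; N'_3 = 199·cos25.0° − 32·3.310 = 74.4; c'Δl = 12.58; W sinα = 84.1
Slice 4: Δl = 3.2/cos48.2° = 4.801 m; N'_4 = 156·cos48.2° − 3·4.801 = 89.6; c'Δl = 18.24; W sinα = 116.3
Σc'Δl = 46.9 kN/m; ΣN' = 240.9 kN/m; ΣW sinα = 213.3 kN/m
Resisting = 46.9 + 240.9·tan25.2° = 46.9 + 113.4 = 160.3 kN/m
FS = 160.3 / 213.3 = 0.751

FS = 0.75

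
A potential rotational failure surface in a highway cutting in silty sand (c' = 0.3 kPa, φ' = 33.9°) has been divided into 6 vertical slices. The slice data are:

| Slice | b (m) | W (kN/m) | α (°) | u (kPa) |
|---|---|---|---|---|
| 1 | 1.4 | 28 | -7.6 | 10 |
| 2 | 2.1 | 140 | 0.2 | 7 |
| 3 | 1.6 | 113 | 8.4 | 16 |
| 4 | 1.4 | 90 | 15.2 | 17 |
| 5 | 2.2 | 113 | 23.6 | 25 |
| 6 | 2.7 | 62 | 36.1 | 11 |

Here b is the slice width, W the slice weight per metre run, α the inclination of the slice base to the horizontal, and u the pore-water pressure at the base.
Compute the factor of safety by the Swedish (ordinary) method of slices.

FS = 1.98

Ordinary method of slices: FS = Σ[c'·Δl_i + (W_i cosα_i − u_i·Δl_i)·tanφ'] / Σ W_i sinα_i, with Δl_i = b_i / cosα_i.
Slice 1: Δl = 1.4/cos(-7.6°) = 1.412 m; N'_1 = 28·cos(-7.6°) − 10·1.412 = 13.6; c'Δl = 0.42; W sinα = -3.7
Slice 2: Δl = 2.1/cos0.2° = 2.100 m; N'_2 = 140·cos0.2° − 7·2.100 = 125.3; c'Δl = 0.63; W sinα = 0.5
Slice 3: Δl = 1.6/cos8.4° = 1.617 m; N'_3 = 113·cos8.4° − 16·1.617 = 85.9; c'Δl = 0.49; W sinα = 16.5
Slice 4: Δl = 1.4/cos15.2° = 1.451 m; N'_4 = 90·cos15.2° − 17·1.451 = 62.2; c'Δl = 0.44; W sinα = 23.6
Slice 5: Δl = 2.2/cos23.6° = 2.401 m; N'_5 = 113·cos23.6° − 25·2.401 = 43.5; c'Δl = 0.72; W sinα = 45.2
Slice 6: Δl = 2.7/cos36.1° = 3.342 m; N'_6 = 62·cos36.1° − 11·3.342 = 13.3; c'Δl = 1.00; W sinα = 36.5
Σc'Δl = 3.7 kN/m; ΣN' = 343.9 kN/m; ΣW sinα = 118.7 kN/m
Resisting = 3.7 + 343.9·tan33.9° = 3.7 + 231.1 = 234.8 kN/m
FS = 234.8 / 118.7 = 1.979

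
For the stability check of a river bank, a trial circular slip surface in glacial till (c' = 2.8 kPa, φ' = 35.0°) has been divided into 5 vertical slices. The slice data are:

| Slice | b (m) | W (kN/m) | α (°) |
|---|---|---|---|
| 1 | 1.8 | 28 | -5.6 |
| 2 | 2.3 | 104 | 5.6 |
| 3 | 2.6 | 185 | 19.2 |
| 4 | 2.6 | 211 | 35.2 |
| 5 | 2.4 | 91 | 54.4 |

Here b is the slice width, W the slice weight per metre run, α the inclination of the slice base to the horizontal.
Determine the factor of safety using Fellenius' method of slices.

FS = 1.56

Ordinary method of slices: FS = Σ[c'·Δl_i + (W_i cosα_i)·tanφ'] / Σ W_i sinα_i, with Δl_i = b_i / cosα_i.
Slice 1: Δl = 1.8/cos(-5.6°) = 1.809 m; N'_1 = 28·cos(-5.6°) = 27.9; c'Δl = 5.06; W sinα = -2.7
Slice 2: Δl = 2.3/cos5.6° = 2.311 m; N'_2 = 104·cos5.6° = 103.5; c'Δl = 6.47; W sinα = 10.1
Slice 3: Δl = 2.6/cos19.2° = 2.753 m; N'_3 = 185·cos19.2° = 174.7; c'Δl = 7.71; W sinα = 60.8
Slice 4: Δl = 2.6/cos35.2° = 3.182 m; N'_4 = 211·cos35.2° = 172.4; c'Δl = 8.91; W sinα = 121.6
Slice 5: Δl = 2.4/cos54.4° = 4.123 m; N'_5 = 91·cos54.4° = 53.0; c'Δl = 11.54; W sinα = 74.0
Σc'Δl = 39.7 kN/m; ΣN' = 531.5 kN/m; ΣW sinα = 263.9 kN/m
Resisting = 39.7 + 531.5·tan35.0° = 39.7 + 372.1 = 411.8 kN/m
FS = 411.8 / 263.9 = 1.561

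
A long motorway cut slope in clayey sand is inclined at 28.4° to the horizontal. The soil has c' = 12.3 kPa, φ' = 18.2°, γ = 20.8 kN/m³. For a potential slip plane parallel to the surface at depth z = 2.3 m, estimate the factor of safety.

For an infinite slope with a slip plane parallel to the surface (no pore pressure): FS = [c' + γz cos²β tanφ'] / [γz sinβ cosβ].
γz = 20.8·2.3 = 47.84 kN/m²
Numerator = 12.3 + 47.84·cos²28.4°·tan18.2° = 12.3 + 47.84·0.7738·0.3288 = 24.471 kPa
Denominator = 47.84·sin28.4°·cos28.4° = 47.84·0.4756·0.8796 = 20.015 kPa
FS = 24.471 / 20.015 = 1.223

FS = 1.22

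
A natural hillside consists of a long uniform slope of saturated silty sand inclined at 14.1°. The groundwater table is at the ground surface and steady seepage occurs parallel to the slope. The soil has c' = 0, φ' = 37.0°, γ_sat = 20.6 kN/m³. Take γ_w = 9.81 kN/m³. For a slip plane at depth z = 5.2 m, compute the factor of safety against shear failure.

With seepage parallel to the slope and the water table at the surface, the effective normal stress on the slip plane uses the buoyant unit weight γ' = γ_sat − γ_w while the driving shear stress uses γ_sat:
FS = [c' + γ' z cos²β tanφ'] / [γ_sat z sinβ cosβ]
(For c' = 0 this reduces to FS = (γ'/γ_sat)·tanφ'/tanβ.)
γ' = 20.6 − 9.81 = 10.79 kN/m³
Numerator = 0.0 + 10.79·5.2·cos²14.1°·tan37.0° = 0.0 + 10.79·5.2·0.9407·0.7536 = 39.771 kPa
Denominator = 20.6·5.2·sin14.1°·cos14.1° = 20.6·5.2·0.2436·0.9699 = 25.310 kPa
FS = 39.771 / 25.310 = 1.571

FS = 1.57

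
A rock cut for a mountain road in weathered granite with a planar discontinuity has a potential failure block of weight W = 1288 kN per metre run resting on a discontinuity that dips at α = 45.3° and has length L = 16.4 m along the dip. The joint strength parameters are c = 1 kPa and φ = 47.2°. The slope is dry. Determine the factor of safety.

FS = 1.09

Resolving the block weight along and normal to the plane and applying the Mohr–Coulomb strength on the joint:
N' = W cosα = 1288·cos45.3° = 906.0 kN/m
Driving force T = W sinα = 1288·sin45.3° = 915.5 kN/m
Resisting force R = c·L + N'·tanφ = 1·16.4 + 906.0·tan47.2° = 16.4 + 978.4 = 994.8 kN/m
FS = R / T = 994.8 / 915.5 = 1.087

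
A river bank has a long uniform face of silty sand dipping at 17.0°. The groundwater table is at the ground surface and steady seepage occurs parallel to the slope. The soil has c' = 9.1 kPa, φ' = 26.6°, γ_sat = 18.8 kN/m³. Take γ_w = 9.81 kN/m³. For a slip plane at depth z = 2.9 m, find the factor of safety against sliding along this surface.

FS = 1.38

With seepage parallel to the slope and the water table at the surface, the effective normal stress on the slip plane uses the buoyant unit weight γ' = γ_sat − γ_w while the driving shear stress uses γ_sat:
FS = [c' + γ' z cos²β tanφ'] / [γ_sat z sinβ cosβ]
γ' = 18.8 − 9.81 = 8.99 kN/m³
Numerator = 9.1 + 8.99·2.9·cos²17.0°·tan26.6° = 9.1 + 8.99·2.9·0.9145·0.5008 = 21.039 kPa
Denominator = 18.8·2.9·sin17.0°·cos17.0° = 18.8·2.9·0.2924·0.9563 = 15.244 kPa
FS = 21.039 / 15.244 = 1.380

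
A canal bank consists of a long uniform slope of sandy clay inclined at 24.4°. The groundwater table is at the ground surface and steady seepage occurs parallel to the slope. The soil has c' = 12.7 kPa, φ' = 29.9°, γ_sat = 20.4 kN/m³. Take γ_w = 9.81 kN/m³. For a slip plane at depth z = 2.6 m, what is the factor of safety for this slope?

FS = 1.29

With seepage parallel to the slope and the water table at the surface, the effective normal stress on the slip plane uses the buoyant unit weight γ' = γ_sat − γ_w while the driving shear stress uses γ_sat:
FS = [c' + γ' z cos²β tanφ'] / [γ_sat z sinβ cosβ]
γ' = 20.4 − 9.81 = 10.59 kN/m³
Numerator = 12.7 + 10.59·2.6·cos²24.4°·tan29.9° = 12.7 + 10.59·2.6·0.8293·0.5750 = 25.831 kPa
Denominator = 20.4·2.6·sin24.4°·cos24.4° = 20.4·2.6·0.4131·0.9107 = 19.954 kPa
FS = 25.831 / 19.954 = 1.295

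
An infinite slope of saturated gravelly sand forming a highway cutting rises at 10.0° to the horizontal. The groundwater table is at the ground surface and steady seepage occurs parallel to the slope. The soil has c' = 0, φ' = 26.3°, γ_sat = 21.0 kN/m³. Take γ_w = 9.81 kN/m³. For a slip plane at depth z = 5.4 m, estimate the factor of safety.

With seepage parallel to the slope and the water table at the surface, the effective normal stress on the slip plane uses the buoyant unit weight γ' = γ_sat − γ_w while the driving shear stress uses γ_sat:
FS = [c' + γ' z cos²β tanφ'] / [γ_sat z sinβ cosβ]
(For c' = 0 this reduces to FS = (γ'/γ_sat)·tanφ'/tanβ.)
γ' = 21.0 − 9.81 = 11.19 kN/m³
Numerator = 0.0 + 11.19·5.4·cos²10.0°·tan26.3° = 0.0 + 11.19·5.4·0.9698·0.4942 = 28.964 kPa
Denominator = 21.0·5.4·sin10.0°·cos10.0° = 21.0·5.4·0.1736·0.9848 = 19.393 kPa
FS = 28.964 / 19.393 = 1.494

FS = 1.49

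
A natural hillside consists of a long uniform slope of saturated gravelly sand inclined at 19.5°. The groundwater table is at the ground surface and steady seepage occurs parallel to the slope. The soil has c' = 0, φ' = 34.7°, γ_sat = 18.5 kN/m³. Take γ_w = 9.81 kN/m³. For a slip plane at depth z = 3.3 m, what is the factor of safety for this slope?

FS = 0.92

With seepage parallel to the slope and the water table at the surface, the effective normal stress on the slip plane uses the buoyant unit weight γ' = γ_sat − γ_w while the driving shear stress uses γ_sat:
FS = [c' + γ' z cos²β tanφ'] / [γ_sat z sinβ cosβ]
(For c' = 0 this reduces to FS = (γ'/γ_sat)·tanφ'/tanβ.)
γ' = 18.5 − 9.81 = 8.69 kN/m³
Numerator = 0.0 + 8.69·3.3·cos²19.5°·tan34.7° = 0.0 + 8.69·3.3·0.8886·0.6924 = 17.644 kPa
Denominator = 18.5·3.3·sin19.5°·cos19.5° = 18.5·3.3·0.3338·0.9426 = 19.210 kPa
FS = 17.644 / 19.210 = 0.918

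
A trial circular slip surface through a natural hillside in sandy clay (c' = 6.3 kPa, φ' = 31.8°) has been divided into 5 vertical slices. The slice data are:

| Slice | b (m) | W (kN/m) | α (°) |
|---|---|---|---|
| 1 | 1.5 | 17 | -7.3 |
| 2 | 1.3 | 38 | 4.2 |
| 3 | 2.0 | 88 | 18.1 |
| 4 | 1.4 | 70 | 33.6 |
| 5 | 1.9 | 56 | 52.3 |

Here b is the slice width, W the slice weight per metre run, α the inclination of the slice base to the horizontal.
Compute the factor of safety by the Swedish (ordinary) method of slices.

Ordinary method of slices: FS = Σ[c'·Δl_i + (W_i cosα_i)·tanφ'] / Σ W_i sinα_i, with Δl_i = b_i / cosα_i.
Slice 1: Δl = 1.5/cos(-7.3°) = 1.512 m; N'_1 = 17·cos(-7.3°) = 16.9; c'Δl = 9.53; W sinα = -2.2
Slice 2: Δl = 1.3/cos4.2° = 1.304 m; N'_2 = 38·cos4.2° = 37.9; c'Δl = 8.21; W sinα = 2.8
Slice 3: Δl = 2.0/cos18.1° = 2.104 m; N'_3 = 88·cos18.1° = 83.6; c'Δl = 13.26; W sinα = 27.3
Slice 4: Δl = 1.4/cos33.6° = 1.681 m; N'_4 = 70·cos33.6° = 58.3; c'Δl = 10.59; W sinα = 38.7
Slice 5: Δl = 1.9/cos52.3° = 3.107 m; N'_5 = 56·cos52.3° = 34.2; c'Δl = 19.57; W sinα = 44.3
Σc'Δl = 61.2 kN/m; ΣN' = 231.0 kN/m; ΣW sinα = 111.0 kN/m
Resisting = 61.2 + 231.0·tan31.8° = 61.2 + 143.2 = 204.4 kN/m
FS = 204.4 / 111.0 = 1.841

FS = 1.84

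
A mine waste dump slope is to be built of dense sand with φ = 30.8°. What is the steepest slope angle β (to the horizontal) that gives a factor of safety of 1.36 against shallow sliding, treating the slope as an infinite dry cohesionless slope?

β = 23.7°

For an infinite dry cohesionless slope FS = tanφ/tanβ, so tanβ = tanφ / FS.
tanβ = tan30.8° / 1.36 = 0.5961 / 1.36 = 0.4383
β = arctan(0.4383) = 23.67°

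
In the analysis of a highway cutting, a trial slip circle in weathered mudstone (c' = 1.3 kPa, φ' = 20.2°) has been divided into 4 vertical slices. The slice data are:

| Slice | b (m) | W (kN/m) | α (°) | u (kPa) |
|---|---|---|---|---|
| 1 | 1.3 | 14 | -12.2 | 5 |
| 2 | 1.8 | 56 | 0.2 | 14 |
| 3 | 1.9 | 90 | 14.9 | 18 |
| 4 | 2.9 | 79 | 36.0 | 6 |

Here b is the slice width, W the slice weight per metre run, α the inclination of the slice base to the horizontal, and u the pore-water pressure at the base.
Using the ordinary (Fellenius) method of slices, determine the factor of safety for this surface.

FS = 0.89

Ordinary method of slices: FS = Σ[c'·Δl_i + (W_i cosα_i − u_i·Δl_i)·tanφ'] / Σ W_i sinα_i, with Δl_i = b_i / cosα_i.
Slice 1: Δl = 1.3/cos(-12.2°) = 1.330 m; N'_1 = 14·cos(-12.2°) − 5·1.330 = 7.0; c'Δl = 1.73; W sinα = -3.0
Slice 2: Δl = 1.8/cos0.2° = 1.800 m; N'_2 = 56·cos0.2° − 14·1.800 = 30.8; c'Δl = 2.34; W sinα = 0.2
Slice 3: Δl = 1.9/cos14.9° = 1.966 m; N'_3 = 90·cos14.9° − 18·1.966 = 51.6; c'Δl = 2.56; W sinα = 23.1
Slice 4: Δl = 2.9/cos36.0° = 3.585 m; N'_4 = 79·cos36.0° − 6·3.585 = 42.4; c'Δl = 4.66; W sinα = 46.4
Σc'Δl = 11.3 kN/m; ΣN' = 131.8 kN/m; ΣW sinα = 66.8 kN/m
Resisting = 11.3 + 131.8·tan20.2° = 11.3 + 48.5 = 59.8 kN/m
FS = 59.8 / 66.8 = 0.895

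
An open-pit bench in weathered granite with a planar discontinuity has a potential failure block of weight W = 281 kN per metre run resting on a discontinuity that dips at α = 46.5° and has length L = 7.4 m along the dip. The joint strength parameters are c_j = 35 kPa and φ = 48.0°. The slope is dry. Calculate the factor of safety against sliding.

FS = 2.32

Resolving the block weight along and normal to the plane and applying the Mohr–Coulomb strength on the joint:
N' = W cosα = 281·cos46.5° = 193.4 kN/m
Driving force T = W sinα = 281·sin46.5° = 203.8 kN/m
Resisting force R = c_j·L + N'·tanφ = 35·7.4 + 193.4·tan48.0° = 259.0 + 214.8 = 473.8 kN/m
FS = R / T = 473.8 / 203.8 = 2.325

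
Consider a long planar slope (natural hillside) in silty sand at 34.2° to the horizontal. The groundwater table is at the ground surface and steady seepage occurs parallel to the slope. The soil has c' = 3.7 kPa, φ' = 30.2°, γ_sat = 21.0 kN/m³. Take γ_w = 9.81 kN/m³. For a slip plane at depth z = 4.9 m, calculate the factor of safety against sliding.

FS = 0.53

With seepage parallel to the slope and the water table at the surface, the effective normal stress on the slip plane uses the buoyant unit weight γ' = γ_sat − γ_w while the driving shear stress uses γ_sat:
FS = [c' + γ' z cos²β tanφ'] / [γ_sat z sinβ cosβ]
γ' = 21.0 − 9.81 = 11.19 kN/m³
Numerator = 3.7 + 11.19·4.9·cos²34.2°·tan30.2° = 3.7 + 11.19·4.9·0.6841·0.5820 = 25.530 kPa
Denominator = 21.0·4.9·sin34.2°·cos34.2° = 21.0·4.9·0.5621·0.8271 = 47.837 kPa
FS = 25.530 / 47.837 = 0.534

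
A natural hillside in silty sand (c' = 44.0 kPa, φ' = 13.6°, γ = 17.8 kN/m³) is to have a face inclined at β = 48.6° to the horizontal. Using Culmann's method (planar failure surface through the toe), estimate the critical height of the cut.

Culmann's analysis gives the critical failure plane at α_cr = (β + φ')/2 = (48.6 + 13.6)/2 = 31.1°, and the critical height
H_c = (4c'/γ) · sinβ cosφ' / [1 − cos(β − φ')]
    = (4·44.0/17.8) · sin48.6°·cos13.6° / [1 − cos(35.0°)]
    = 9.888 · 0.7501·0.9720 / [1 − 0.8192]
    = 9.888 · 0.7291 / 0.1808
    = 39.86 m

H_c = 39.86 m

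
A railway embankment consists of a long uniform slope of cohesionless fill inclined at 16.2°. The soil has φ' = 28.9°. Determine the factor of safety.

FS = 1.90

For a dry cohesionless infinite slope the factor of safety is FS = tanφ' / tanβ.
FS = tan28.9° / tan16.2° = 0.5520 / 0.2905 = 1.900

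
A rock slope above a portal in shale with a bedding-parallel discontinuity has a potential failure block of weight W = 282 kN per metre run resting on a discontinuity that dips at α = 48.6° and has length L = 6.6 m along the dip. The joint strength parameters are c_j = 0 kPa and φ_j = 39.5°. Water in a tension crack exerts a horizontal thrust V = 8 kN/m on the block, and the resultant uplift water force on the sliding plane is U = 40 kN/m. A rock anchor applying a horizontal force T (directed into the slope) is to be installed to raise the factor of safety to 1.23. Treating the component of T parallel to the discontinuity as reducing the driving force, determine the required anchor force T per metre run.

Resolving forces along and normal to the sliding plane, with the horizontal anchor force T adding T·sinα to the effective normal force and T·cosα acting up the plane against the driving force:
FS = [c_jL + (W cosα − U − V sinα + T sinα) tanφ_j] / [W sinα + V cosα − T cosα]
Without the anchor: N' = 140.5 kN/m, driving T_d = 216.8 kN/m, resisting R = 0·6.6 + 140.5·tan39.5° = 115.8 kN/m, FS = 0.53.
Setting FS = 1.23 and solving for T:
1.23·(216.8 − T cos48.6°) = 115.8 + T sin48.6°·tan39.5°
T·(sin48.6°·tan39.5° + 1.23·cos48.6°) = 1.23·216.8 − 115.8
T·(0.7501·0.8243 + 1.23·0.6613) = 266.7 − 115.8 = 150.9
T·1.4318 = 150.9
T = 105.4 kN/m

T = 105 kN/m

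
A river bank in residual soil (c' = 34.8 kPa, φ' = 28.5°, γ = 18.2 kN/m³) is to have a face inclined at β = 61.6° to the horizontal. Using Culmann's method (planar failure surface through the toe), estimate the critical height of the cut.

Culmann's analysis gives the critical failure plane at α_cr = (β + φ')/2 = (61.6 + 28.5)/2 = 45.0°, and the critical height
H_c = (4c'/γ) · sinβ cosφ' / [1 − cos(β − φ')]
    = (4·34.8/18.2) · sin61.6°·cos28.5° / [1 − cos(33.1°)]
    = 7.648 · 0.8796·0.8788 / [1 − 0.8377]
    = 7.648 · 0.7731 / 0.1623
    = 36.43 m

H_c = 36.43 m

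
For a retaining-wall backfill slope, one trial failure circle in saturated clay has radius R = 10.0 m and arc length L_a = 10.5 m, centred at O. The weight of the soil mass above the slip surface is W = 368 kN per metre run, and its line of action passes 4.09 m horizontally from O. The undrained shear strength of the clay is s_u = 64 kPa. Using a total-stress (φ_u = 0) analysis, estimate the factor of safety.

FS = 4.46

Taking moments about the centre O, the resisting moment is provided by the undrained shear strength acting along the arc:
M_R = s_u·L_a·R = 64·10.50·10.0 = 6720.0 kN·m/m
M_D = W·d = 368·4.09 = 1505.1 kN·m/m
FS = M_R / M_D = 6720.0 / 1505.1 = 4.465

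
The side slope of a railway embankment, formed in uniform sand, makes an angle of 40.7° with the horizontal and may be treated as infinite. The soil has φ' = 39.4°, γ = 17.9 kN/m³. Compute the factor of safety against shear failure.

FS = 0.95

For a dry cohesionless infinite slope the factor of safety is FS = tanφ' / tanβ.
FS = tan39.4° / tan40.7° = 0.8214 / 0.8601 = 0.955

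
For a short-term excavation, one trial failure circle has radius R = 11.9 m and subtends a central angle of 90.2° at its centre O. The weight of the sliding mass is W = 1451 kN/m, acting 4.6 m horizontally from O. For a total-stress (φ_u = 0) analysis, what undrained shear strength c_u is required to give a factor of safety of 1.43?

c_u = 42.8 kPa

FS = c_u·L_a·R / (W·d), so c_u = FS·W·d / (L_a·R).
Arc length L_a = R·θ = 11.9·(90.2°·π/180) = 11.9·1.5743 = 18.73 m
c_u = 1.43·1451·4.6 / (18.73·11.9) = 9544.7 / 222.93 = 42.81 kPa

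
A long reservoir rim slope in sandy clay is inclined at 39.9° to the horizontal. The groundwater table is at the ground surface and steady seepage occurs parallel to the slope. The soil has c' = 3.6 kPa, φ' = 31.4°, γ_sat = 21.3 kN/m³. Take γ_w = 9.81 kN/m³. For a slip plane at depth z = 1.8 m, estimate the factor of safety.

With seepage parallel to the slope and the water table at the surface, the effective normal stress on the slip plane uses the buoyant unit weight γ' = γ_sat − γ_w while the driving shear stress uses γ_sat:
FS = [c' + γ' z cos²β tanφ'] / [γ_sat z sinβ cosβ]
γ' = 21.3 − 9.81 = 11.49 kN/m³
Numerator = 3.6 + 11.49·1.8·cos²39.9°·tan31.4° = 3.6 + 11.49·1.8·0.5885·0.6104 = 11.030 kPa
Denominator = 21.3·1.8·sin39.9°·cos39.9° = 21.3·1.8·0.6414·0.7672 = 18.867 kPa
FS = 11.030 / 18.867 = 0.585

FS = 0.58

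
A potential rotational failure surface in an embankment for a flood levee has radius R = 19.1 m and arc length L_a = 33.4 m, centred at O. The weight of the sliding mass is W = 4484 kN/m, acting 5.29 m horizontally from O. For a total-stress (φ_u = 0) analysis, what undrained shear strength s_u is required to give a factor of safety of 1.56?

s_u = 58.0 kPa

FS = s_u·L_a·R / (W·d), so s_u = FS·W·d / (L_a·R).
s_u = 1.56·4484·5.29 / (33.40·19.1) = 37003.8 / 637.94 = 58.01 kPa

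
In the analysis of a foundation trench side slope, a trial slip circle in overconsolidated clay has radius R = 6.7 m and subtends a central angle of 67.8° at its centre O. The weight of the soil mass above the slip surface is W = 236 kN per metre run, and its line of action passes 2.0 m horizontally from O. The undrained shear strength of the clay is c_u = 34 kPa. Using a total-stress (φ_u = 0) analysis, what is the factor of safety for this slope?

FS = 3.83

Taking moments about the centre O, the resisting moment is provided by the undrained shear strength acting along the arc:
Arc length L_a = R·θ = 6.7·(67.8°·π/180) = 6.7·1.1833 = 7.93 m
M_R = c_u·L_a·R = 34·7.93·6.7 = 1806.1 kN·m/m
M_D = W·d = 236·2.0 = 472.0 kN·m/m
FS = M_R / M_D = 1806.1 / 472.0 = 3.826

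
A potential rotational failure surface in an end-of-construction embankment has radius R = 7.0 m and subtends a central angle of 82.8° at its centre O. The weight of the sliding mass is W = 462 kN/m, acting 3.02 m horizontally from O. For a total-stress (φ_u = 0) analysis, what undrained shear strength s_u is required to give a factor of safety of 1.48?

s_u = 29.2 kPa

FS = s_u·L_a·R / (W·d), so s_u = FS·W·d / (L_a·R).
Arc length L_a = R·θ = 7.0·(82.8°·π/180) = 7.0·1.4451 = 10.12 m
s_u = 1.48·462·3.02 / (10.12·7.0) = 2065.0 / 70.81 = 29.16 kPa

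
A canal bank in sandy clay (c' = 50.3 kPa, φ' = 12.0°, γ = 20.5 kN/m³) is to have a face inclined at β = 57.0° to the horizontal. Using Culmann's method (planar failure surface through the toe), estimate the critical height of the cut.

Culmann's analysis gives the critical failure plane at α_cr = (β + φ')/2 = (57.0 + 12.0)/2 = 34.5°, and the critical height
H_c = (4c'/γ) · sinβ cosφ' / [1 − cos(β − φ')]
    = (4·50.3/20.5) · sin57.0°·cos12.0° / [1 − cos(45.0°)]
    = 9.815 · 0.8387·0.9781 / [1 − 0.7071]
    = 9.815 · 0.8203 / 0.2929
    = 27.49 m

H_c = 27.49 m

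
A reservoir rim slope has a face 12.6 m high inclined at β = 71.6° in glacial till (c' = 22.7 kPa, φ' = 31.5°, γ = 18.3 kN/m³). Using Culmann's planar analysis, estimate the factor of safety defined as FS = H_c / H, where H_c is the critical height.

H_c = (4c'/γ) · sinβ cosφ' / [1 − cos(β − φ')]
    = (4·22.7/18.3) · sin71.6°·cos31.5° / [1 − cos40.1°]
    = 4.962 · 0.8090 / 0.2351 = 17.08 m
FS = H_c / H = 17.08 / 12.6 = 1.355

FS = 1.36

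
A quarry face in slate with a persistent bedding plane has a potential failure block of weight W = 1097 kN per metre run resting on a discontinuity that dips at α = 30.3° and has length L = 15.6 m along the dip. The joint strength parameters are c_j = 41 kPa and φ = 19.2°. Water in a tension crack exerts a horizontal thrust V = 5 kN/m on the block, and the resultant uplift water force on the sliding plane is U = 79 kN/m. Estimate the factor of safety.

Resolving the block weight along and normal to the plane and applying the Mohr–Coulomb strength on the joint:
N' = W cosα − U − V sinα = 1097·cos30.3° − 79 − 5·sin30.3° = 865.6 kN/m
Driving force T = W sinα + V cosα = 1097·sin30.3° + 5·cos30.3° = 557.8 kN/m
Resisting force R = c_j·L + N'·tanφ = 41·15.6 + 865.6·tan19.2° = 639.6 + 301.4 = 941.0 kN/m
FS = R / T = 941.0 / 557.8 = 1.687

FS = 1.69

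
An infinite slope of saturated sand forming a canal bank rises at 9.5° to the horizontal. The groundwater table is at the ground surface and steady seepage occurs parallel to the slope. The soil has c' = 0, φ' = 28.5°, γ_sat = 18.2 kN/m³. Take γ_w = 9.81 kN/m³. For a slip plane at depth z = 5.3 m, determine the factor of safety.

FS = 1.50

With seepage parallel to the slope and the water table at the surface, the effective normal stress on the slip plane uses the buoyant unit weight γ' = γ_sat − γ_w while the driving shear stress uses γ_sat:
FS = [c' + γ' z cos²β tanφ'] / [γ_sat z sinβ cosβ]
(For c' = 0 this reduces to FS = (γ'/γ_sat)·tanφ'/tanβ.)
γ' = 18.2 − 9.81 = 8.39 kN/m³
Numerator = 0.0 + 8.39·5.3·cos²9.5°·tan28.5° = 0.0 + 8.39·5.3·0.9728·0.5430 = 23.486 kPa
Denominator = 18.2·5.3·sin9.5°·cos9.5° = 18.2·5.3·0.1650·0.9863 = 15.702 kPa
FS = 23.486 / 15.702 = 1.496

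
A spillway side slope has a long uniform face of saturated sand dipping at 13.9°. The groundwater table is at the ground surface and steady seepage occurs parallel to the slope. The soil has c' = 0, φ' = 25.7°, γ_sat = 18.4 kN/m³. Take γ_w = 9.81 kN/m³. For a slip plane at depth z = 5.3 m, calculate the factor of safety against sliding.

FS = 0.91

With seepage parallel to the slope and the water table at the surface, the effective normal stress on the slip plane uses the buoyant unit weight γ' = γ_sat − γ_w while the driving shear stress uses γ_sat:
FS = [c' + γ' z cos²β tanφ'] / [γ_sat z sinβ cosβ]
(For c' = 0 this reduces to FS = (γ'/γ_sat)·tanφ'/tanβ.)
γ' = 18.4 − 9.81 = 8.59 kN/m³
Numerator = 0.0 + 8.59·5.3·cos²13.9°·tan25.7° = 0.0 + 8.59·5.3·0.9423·0.4813 = 20.646 kPa
Denominator = 18.4·5.3·sin13.9°·cos13.9° = 18.4·5.3·0.2402·0.9707 = 22.741 kPa
FS = 20.646 / 22.741 = 0.908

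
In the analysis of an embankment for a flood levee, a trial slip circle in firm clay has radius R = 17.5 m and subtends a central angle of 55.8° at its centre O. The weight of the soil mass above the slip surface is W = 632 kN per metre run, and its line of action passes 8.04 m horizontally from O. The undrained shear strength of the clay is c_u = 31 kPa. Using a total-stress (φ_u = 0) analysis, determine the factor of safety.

FS = 1.82

Taking moments about the centre O, the resisting moment is provided by the undrained shear strength acting along the arc:
Arc length L_a = R·θ = 17.5·(55.8°·π/180) = 17.5·0.9739 = 17.04 m
M_R = c_u·L_a·R = 31·17.04·17.5 = 9245.9 kN·m/m
M_D = W·d = 632·8.04 = 5081.3 kN·m/m
FS = M_R / M_D = 9245.9 / 5081.3 = 1.820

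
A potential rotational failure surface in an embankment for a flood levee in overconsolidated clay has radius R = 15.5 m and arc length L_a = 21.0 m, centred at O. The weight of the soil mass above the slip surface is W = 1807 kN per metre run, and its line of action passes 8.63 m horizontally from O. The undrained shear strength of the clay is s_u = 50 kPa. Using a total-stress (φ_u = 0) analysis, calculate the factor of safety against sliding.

FS = 1.04

Taking moments about the centre O, the resisting moment is provided by the undrained shear strength acting along the arc:
M_R = s_u·L_a·R = 50·21.00·15.5 = 16275.0 kN·m/m
M_D = W·d = 1807·8.63 = 15594.4 kN·m/m
FS = M_R / M_D = 16275.0 / 15594.4 = 1.044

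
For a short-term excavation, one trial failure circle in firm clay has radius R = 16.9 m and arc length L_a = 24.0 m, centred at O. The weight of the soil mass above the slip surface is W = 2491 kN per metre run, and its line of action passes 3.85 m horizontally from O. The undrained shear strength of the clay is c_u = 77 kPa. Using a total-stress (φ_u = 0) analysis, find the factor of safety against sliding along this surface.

Taking moments about the centre O, the resisting moment is provided by the undrained shear strength acting along the arc:
M_R = c_u·L_a·R = 77·24.00·16.9 = 31231.2 kN·m/m
M_D = W·d = 2491·3.85 = 9590.4 kN·m/m
FS = M_R / M_D = 31231.2 / 9590.4 = 3.257

FS = 3.26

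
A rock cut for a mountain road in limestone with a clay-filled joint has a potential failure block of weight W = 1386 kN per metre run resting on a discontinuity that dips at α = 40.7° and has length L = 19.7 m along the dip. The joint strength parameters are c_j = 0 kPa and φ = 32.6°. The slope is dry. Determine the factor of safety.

FS = 0.74

Resolving the block weight along and normal to the plane and applying the Mohr–Coulomb strength on the joint:
N' = W cosα = 1386·cos40.7° = 1050.8 kN/m
Driving force T = W sinα = 1386·sin40.7° = 903.8 kN/m
Resisting force R = c_j·L + N'·tanφ = 0·19.7 + 1050.8·tan32.6° = 0.0 + 672.0 = 672.0 kN/m
FS = R / T = 672.0 / 903.8 = 0.744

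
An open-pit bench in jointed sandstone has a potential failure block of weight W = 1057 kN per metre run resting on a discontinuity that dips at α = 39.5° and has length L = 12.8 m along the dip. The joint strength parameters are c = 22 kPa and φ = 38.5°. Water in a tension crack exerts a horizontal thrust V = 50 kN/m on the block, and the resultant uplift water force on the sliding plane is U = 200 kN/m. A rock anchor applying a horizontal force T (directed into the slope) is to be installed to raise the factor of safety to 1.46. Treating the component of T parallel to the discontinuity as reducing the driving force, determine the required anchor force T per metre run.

T = 179 kN/m

Resolving forces along and normal to the sliding plane, with the horizontal anchor force T adding T·sinα to the effective normal force and T·cosα acting up the plane against the driving force:
FS = [cL + (W cosα − U − V sinα + T sinα) tanφ] / [W sinα + V cosα − T cosα]
Without the anchor: N' = 583.8 kN/m, driving T_d = 710.9 kN/m, resisting R = 22·12.8 + 583.8·tan38.5° = 746.0 kN/m, FS = 1.05.
Setting FS = 1.46 and solving for T:
1.46·(710.9 − T cos39.5°) = 746.0 + T sin39.5°·tan38.5°
T·(sin39.5°·tan38.5° + 1.46·cos39.5°) = 1.46·710.9 − 746.0
T·(0.6361·0.7954 + 1.46·0.7716) = 1037.9 − 746.0 = 292.0
T·1.6325 = 292.0
T = 178.8 kN/m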